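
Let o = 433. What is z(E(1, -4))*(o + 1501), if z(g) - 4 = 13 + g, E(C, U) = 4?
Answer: 40614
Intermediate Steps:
z(g) = 17 + g (z(g) = 4 + (13 + g) = 17 + g)
z(E(1, -4))*(o + 1501) = (17 + 4)*(433 + 1501) = 21*1934 = 40614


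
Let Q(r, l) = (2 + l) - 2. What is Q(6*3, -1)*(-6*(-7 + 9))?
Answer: 12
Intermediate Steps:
Q(r, l) = l
Q(6*3, -1)*(-6*(-7 + 9)) = -(-6)*(-7 + 9) = -(-6)*2 = -1*(-12) = 12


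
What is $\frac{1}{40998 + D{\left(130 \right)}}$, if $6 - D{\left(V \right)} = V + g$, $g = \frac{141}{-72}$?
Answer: $\frac{24}{981023} \approx 2.4464 \cdot 10^{-5}$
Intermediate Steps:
$g = - \frac{47}{24}$ ($g = 141 \left(- \frac{1}{72}\right) = - \frac{47}{24} \approx -1.9583$)
$D{\left(V \right)} = \frac{191}{24} - V$ ($D{\left(V \right)} = 6 - \left(V - \frac{47}{24}\right) = 6 - \left(- \frac{47}{24} + V\right) = \frac{191}{24} - V$)
$\frac{1}{40998 + D{\left(130 \right)}} = \frac{1}{40998 + \left(\frac{191}{24} - 130\right)} = \frac{1}{40998 - \frac{2929}{24}} = \frac{1}{\frac{981023}{24}} = \frac{24}{981023}$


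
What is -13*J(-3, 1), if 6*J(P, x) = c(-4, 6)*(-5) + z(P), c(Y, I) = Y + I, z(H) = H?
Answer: 169/6 ≈ 28.167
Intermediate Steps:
c(Y, I) = I + Y
J(P, x) = -5/3 + P/6 (J(P, x) = ((6 - 4)*(-5) + P)/6 = (2*(-5) + P)/6 = (-10 + P)/6 = -5/3 + P/6)
-13*J(-3, 1) = -13*(-5/3 + (1/6)*(-3)) = -13*(-5/3 - 1/2) = -13*(-13/6) = 169/6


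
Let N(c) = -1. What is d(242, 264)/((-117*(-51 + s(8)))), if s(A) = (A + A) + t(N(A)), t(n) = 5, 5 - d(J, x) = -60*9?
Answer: 109/702 ≈ 0.15527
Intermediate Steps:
d(J, x) = 545 (d(J, x) = 5 - (-60)*9 = 5 - 1*(-540) = 5 + 540 = 545)
s(A) = 5 + 2*A (s(A) = (A + A) + 5 = 2*A + 5 = 5 + 2*A)
d(242, 264)/((-117*(-51 + s(8)))) = 545/((-117*(-51 + (5 + 2*8)))) = 545/((-117*(-51 + (5 + 16)))) = 545/((-117*(-51 + 21))) = 545/((-117*(-30))) = 545/3510 = 545*(1/3510) = 109/702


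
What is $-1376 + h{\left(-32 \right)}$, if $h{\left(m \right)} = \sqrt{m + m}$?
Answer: $-1376 + 8 i \approx -1376.0 + 8.0 i$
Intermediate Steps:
$h{\left(m \right)} = \sqrt{2} \sqrt{m}$ ($h{\left(m \right)} = \sqrt{2 m} = \sqrt{2} \sqrt{m}$)
$-1376 + h{\left(-32 \right)} = -1376 + \sqrt{2} \sqrt{-32} = -1376 + \sqrt{2} \cdot 4 i \sqrt{2} = -1376 + 8 i$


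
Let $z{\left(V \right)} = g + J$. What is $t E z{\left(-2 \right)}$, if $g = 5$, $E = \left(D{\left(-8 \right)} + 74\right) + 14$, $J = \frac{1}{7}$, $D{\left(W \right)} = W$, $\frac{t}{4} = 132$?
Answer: $\frac{1520640}{7} \approx 2.1723 \cdot 10^{5}$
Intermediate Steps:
$t = 528$ ($t = 4 \cdot 132 = 528$)
$J = \frac{1}{7} \approx 0.14286$
$E = 80$ ($E = \left(-8 + 74\right) + 14 = 66 + 14 = 80$)
$z{\left(V \right)} = \frac{36}{7}$ ($z{\left(V \right)} = 5 + \frac{1}{7} = \frac{36}{7}$)
$t E z{\left(-2 \right)} = 528 \cdot 80 \cdot \frac{36}{7} = 42240 \cdot \frac{36}{7} = \frac{1520640}{7}$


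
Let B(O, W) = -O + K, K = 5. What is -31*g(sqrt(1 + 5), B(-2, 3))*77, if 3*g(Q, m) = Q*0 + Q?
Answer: -2387*sqrt(6)/3 ≈ -1949.0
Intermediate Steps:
B(O, W) = 5 - O (B(O, W) = -O + 5 = 5 - O)
g(Q, m) = Q/3 (g(Q, m) = (Q*0 + Q)/3 = (0 + Q)/3 = Q/3)
-31*g(sqrt(1 + 5), B(-2, 3))*77 = -31*sqrt(1 + 5)/3*77 = -31*sqrt(6)/3*77 = -2387*sqrt(6)/3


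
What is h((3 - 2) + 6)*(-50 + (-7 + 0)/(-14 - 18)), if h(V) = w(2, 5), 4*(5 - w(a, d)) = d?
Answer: -23895/128 ≈ -186.68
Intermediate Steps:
w(a, d) = 5 - d/4
h(V) = 15/4 (h(V) = 5 - ¼*5 = 5 - 5/4 = 15/4)
h((3 - 2) + 6)*(-50 + (-7 + 0)/(-14 - 18)) = 15*(-50 + (-7 + 0)/(-14 - 18))/4 = 15*(-50 - 7/(-32))/4 = 15*(-50 - 7*(-1/32))/4 = 15*(-50 + 7/32)/4 = (15/4)*(-1593/32) = -23895/128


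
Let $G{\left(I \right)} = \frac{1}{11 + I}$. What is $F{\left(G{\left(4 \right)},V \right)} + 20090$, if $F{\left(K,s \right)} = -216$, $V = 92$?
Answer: $19874$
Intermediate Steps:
$F{\left(G{\left(4 \right)},V \right)} + 20090 = -216 + 20090 = 19874$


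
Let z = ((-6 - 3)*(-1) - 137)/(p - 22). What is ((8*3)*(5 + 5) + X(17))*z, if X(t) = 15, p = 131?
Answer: -32640/109 ≈ -299.45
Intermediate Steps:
z = -128/109 (z = ((-6 - 3)*(-1) - 137)/(131 - 22) = (-9*(-1) - 137)/109 = (9 - 137)*(1/109) = -128*1/109 = -128/109 ≈ -1.1743)
((8*3)*(5 + 5) + X(17))*z = ((8*3)*(5 + 5) + 15)*(-128/109) = (24*10 + 15)*(-128/109) = (240 + 15)*(-128/109) = 255*(-128/109) = -32640/109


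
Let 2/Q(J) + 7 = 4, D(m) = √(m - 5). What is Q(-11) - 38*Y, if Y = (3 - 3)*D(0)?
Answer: -⅔ ≈ -0.66667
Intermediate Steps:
D(m) = √(-5 + m)
Y = 0 (Y = (3 - 3)*√(-5 + 0) = 0*√(-5) = 0*(I*√5) = 0)
Q(J) = -⅔ (Q(J) = 2/(-7 + 4) = 2/(-3) = 2*(-⅓) = -⅔)
Q(-11) - 38*Y = -⅔ - 38*0 = -⅔ + 0 = -⅔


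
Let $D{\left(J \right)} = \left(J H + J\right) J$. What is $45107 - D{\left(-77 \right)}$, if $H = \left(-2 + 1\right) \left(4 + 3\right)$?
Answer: $80681$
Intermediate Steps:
$H = -7$ ($H = \left(-1\right) 7 = -7$)
$D{\left(J \right)} = - 6 J^{2}$ ($D{\left(J \right)} = \left(J \left(-7\right) + J\right) J = \left(- 7 J + J\right) J = - 6 J J = - 6 J^{2}$)
$45107 - D{\left(-77 \right)} = 45107 - - 6 \left(-77\right)^{2} = 45107 - \left(-6\right) 5929 = 45107 - -35574 = 45107 + 35574 = 80681$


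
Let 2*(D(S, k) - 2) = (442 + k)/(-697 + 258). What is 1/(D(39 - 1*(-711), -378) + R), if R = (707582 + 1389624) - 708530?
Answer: 439/609629610 ≈ 7.2011e-7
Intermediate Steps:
R = 1388676 (R = 2097206 - 708530 = 1388676)
D(S, k) = 657/439 - k/878 (D(S, k) = 2 + ((442 + k)/(-697 + 258))/2 = 2 + ((442 + k)/(-439))/2 = 2 + ((442 + k)*(-1/439))/2 = 2 + (-442/439 - k/439)/2 = 2 + (-221/439 - k/878) = 657/439 - k/878)
1/(D(39 - 1*(-711), -378) + R) = 1/((657/439 - 1/878*(-378)) + 1388676) = 1/((657/439 + 189/439) + 1388676) = 1/(846/439 + 1388676) = 1/(609629610/439) = 439/609629610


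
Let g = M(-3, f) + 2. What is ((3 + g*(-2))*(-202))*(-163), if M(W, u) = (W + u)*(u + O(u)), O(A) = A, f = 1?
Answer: 230482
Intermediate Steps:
M(W, u) = 2*u*(W + u) (M(W, u) = (W + u)*(u + u) = (W + u)*(2*u) = 2*u*(W + u))
g = -2 (g = 2*1*(-3 + 1) + 2 = 2*1*(-2) + 2 = -4 + 2 = -2)
((3 + g*(-2))*(-202))*(-163) = ((3 - 2*(-2))*(-202))*(-163) = ((3 + 4)*(-202))*(-163) = (7*(-202))*(-163) = -1414*(-163) = 230482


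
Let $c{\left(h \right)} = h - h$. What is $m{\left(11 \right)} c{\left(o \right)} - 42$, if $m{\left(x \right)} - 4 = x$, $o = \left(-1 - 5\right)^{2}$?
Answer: $-42$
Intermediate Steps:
$o = 36$ ($o = \left(-6\right)^{2} = 36$)
$c{\left(h \right)} = 0$
$m{\left(x \right)} = 4 + x$
$m{\left(11 \right)} c{\left(o \right)} - 42 = \left(4 + 11\right) 0 - 42 = 15 \cdot 0 - 42 = 0 - 42 = -42$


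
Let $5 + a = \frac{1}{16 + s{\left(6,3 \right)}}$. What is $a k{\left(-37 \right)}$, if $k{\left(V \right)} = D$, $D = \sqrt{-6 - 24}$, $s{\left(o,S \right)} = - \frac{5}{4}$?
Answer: $- \frac{291 i \sqrt{30}}{59} \approx - 27.015 i$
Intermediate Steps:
$s{\left(o,S \right)} = - \frac{5}{4}$ ($s{\left(o,S \right)} = \left(-5\right) \frac{1}{4} = - \frac{5}{4}$)
$D = i \sqrt{30}$ ($D = \sqrt{-30} = i \sqrt{30} \approx 5.4772 i$)
$k{\left(V \right)} = i \sqrt{30}$
$a = - \frac{291}{59}$ ($a = -5 + \frac{1}{16 - \frac{5}{4}} = -5 + \frac{1}{\frac{59}{4}} = -5 + \frac{4}{59} = - \frac{291}{59} \approx -4.9322$)
$a k{\left(-37 \right)} = - \frac{291 i \sqrt{30}}{59}$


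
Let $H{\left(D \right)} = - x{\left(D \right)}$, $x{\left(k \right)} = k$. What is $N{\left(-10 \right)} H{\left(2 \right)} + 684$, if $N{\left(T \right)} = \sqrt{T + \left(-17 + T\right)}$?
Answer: $684 - 2 i \sqrt{37} \approx 684.0 - 12.166 i$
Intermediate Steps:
$N{\left(T \right)} = \sqrt{-17 + 2 T}$
$H{\left(D \right)} = - D$
$N{\left(-10 \right)} H{\left(2 \right)} + 684 = \sqrt{-17 + 2 \left(-10\right)} \left(\left(-1\right) 2\right) + 684 = \sqrt{-17 - 20} \left(-2\right) + 684 = \sqrt{-37} \left(-2\right) + 684 = i \sqrt{37} \left(-2\right) + 684 = - 2 i \sqrt{37} + 684 = 684 - 2 i \sqrt{37}$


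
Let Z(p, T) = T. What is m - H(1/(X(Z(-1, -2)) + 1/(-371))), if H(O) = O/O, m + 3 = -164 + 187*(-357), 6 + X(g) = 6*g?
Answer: -66927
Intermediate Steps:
X(g) = -6 + 6*g
m = -66926 (m = -3 + (-164 + 187*(-357)) = -3 + (-164 - 66759) = -3 - 66923 = -66926)
H(O) = 1
m - H(1/(X(Z(-1, -2)) + 1/(-371))) = -66926 - 1*1 = -66926 - 1 = -66927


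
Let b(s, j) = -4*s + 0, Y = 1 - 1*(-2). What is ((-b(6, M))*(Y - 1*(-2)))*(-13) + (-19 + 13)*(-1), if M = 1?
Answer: -1554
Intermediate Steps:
Y = 3 (Y = 1 + 2 = 3)
b(s, j) = -4*s
((-b(6, M))*(Y - 1*(-2)))*(-13) + (-19 + 13)*(-1) = ((-(-4)*6)*(3 - 1*(-2)))*(-13) + (-19 + 13)*(-1) = ((-1*(-24))*(3 + 2))*(-13) - 6*(-1) = (24*5)*(-13) + 6 = 120*(-13) + 6 = -1560 + 6 = -1554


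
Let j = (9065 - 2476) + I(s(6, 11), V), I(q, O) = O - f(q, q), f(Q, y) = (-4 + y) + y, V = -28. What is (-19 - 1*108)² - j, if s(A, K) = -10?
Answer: 9544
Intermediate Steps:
f(Q, y) = -4 + 2*y
I(q, O) = 4 + O - 2*q (I(q, O) = O - (-4 + 2*q) = O + (4 - 2*q) = 4 + O - 2*q)
j = 6585 (j = (9065 - 2476) + (4 - 28 - 2*(-10)) = 6589 + (4 - 28 + 20) = 6589 - 4 = 6585)
(-19 - 1*108)² - j = (-19 - 1*108)² - 1*6585 = (-19 - 108)² - 6585 = (-127)² - 6585 = 16129 - 6585 = 9544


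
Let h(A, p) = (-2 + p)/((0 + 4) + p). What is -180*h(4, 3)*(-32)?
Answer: 5760/7 ≈ 822.86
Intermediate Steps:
h(A, p) = (-2 + p)/(4 + p)
-180*h(4, 3)*(-32) = -180*(-2 + 3)/(4 + 3)*(-32) = -180*1/7*(-32) = -180*(⅐)*1*(-32) = -180/7*(-32) = 5760/7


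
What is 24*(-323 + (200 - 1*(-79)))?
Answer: -1056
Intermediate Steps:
24*(-323 + (200 - 1*(-79))) = 24*(-323 + (200 + 79)) = 24*(-323 + 279) = 24*(-44) = -1056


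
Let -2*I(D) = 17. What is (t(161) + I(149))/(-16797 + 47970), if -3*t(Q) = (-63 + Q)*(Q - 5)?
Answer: -3403/20782 ≈ -0.16375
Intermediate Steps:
I(D) = -17/2 (I(D) = -½*17 = -17/2)
t(Q) = -(-63 + Q)*(-5 + Q)/3 (t(Q) = -(-63 + Q)*(Q - 5)/3 = -(-63 + Q)*(-5 + Q)/3)
(t(161) + I(149))/(-16797 + 47970) = ((-105 - ⅓*161² + (68/3)*161) - 17/2)/(-16797 + 47970) = ((-105 - ⅓*25921 + 10948/3) - 17/2)/31173 = ((-105 - 25921/3 + 10948/3) - 17/2)*(1/31173) = (-5096 - 17/2)*(1/31173) = -10209/2*1/31173 = -3403/20782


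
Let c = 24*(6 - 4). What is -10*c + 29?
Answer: -451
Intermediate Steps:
c = 48 (c = 24*2 = 48)
-10*c + 29 = -10*48 + 29 = -480 + 29 = -451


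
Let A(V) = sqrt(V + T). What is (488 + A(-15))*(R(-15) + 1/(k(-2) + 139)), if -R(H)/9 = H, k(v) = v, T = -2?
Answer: 9026048/137 + 18496*I*sqrt(17)/137 ≈ 65884.0 + 556.65*I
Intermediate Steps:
R(H) = -9*H
A(V) = sqrt(-2 + V) (A(V) = sqrt(V - 2) = sqrt(-2 + V))
(488 + A(-15))*(R(-15) + 1/(k(-2) + 139)) = (488 + sqrt(-2 - 15))*(-9*(-15) + 1/(-2 + 139)) = (488 + sqrt(-17))*(135 + 1/137) = (488 + I*sqrt(17))*(135 + 1/137) = (488 + I*sqrt(17))*(18496/137) = 9026048/137 + 18496*I*sqrt(17)/137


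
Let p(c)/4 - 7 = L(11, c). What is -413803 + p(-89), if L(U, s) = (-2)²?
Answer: -413759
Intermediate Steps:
L(U, s) = 4
p(c) = 44 (p(c) = 28 + 4*4 = 28 + 16 = 44)
-413803 + p(-89) = -413803 + 44 = -413759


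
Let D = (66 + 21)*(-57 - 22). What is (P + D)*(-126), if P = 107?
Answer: 852516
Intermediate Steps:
D = -6873 (D = 87*(-79) = -6873)
(P + D)*(-126) = (107 - 6873)*(-126) = -6766*(-126) = 852516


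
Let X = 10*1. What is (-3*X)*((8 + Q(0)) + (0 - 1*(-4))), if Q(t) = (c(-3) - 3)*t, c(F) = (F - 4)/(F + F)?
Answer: -360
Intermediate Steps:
c(F) = (-4 + F)/(2*F) (c(F) = (-4 + F)/((2*F)) = (-4 + F)*(1/(2*F)) = (-4 + F)/(2*F))
Q(t) = -11*t/6 (Q(t) = ((½)*(-4 - 3)/(-3) - 3)*t = ((½)*(-⅓)*(-7) - 3)*t = (7/6 - 3)*t = -11*t/6)
X = 10
(-3*X)*((8 + Q(0)) + (0 - 1*(-4))) = (-3*10)*((8 - 11/6*0) + (0 - 1*(-4))) = -30*((8 + 0) + (0 + 4)) = -30*(8 + 4) = -30*12 = -360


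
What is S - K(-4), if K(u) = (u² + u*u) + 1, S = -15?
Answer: -48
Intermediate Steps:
K(u) = 1 + 2*u² (K(u) = (u² + u²) + 1 = 2*u² + 1 = 1 + 2*u²)
S - K(-4) = -15 - (1 + 2*(-4)²) = -15 - (1 + 2*16) = -15 - (1 + 32) = -15 - 1*33 = -15 - 33 = -48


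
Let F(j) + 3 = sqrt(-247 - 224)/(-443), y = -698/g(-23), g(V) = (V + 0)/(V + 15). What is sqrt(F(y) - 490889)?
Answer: sqrt(-96337064108 - 443*I*sqrt(471))/443 ≈ 3.4961e-5 - 700.64*I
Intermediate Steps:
g(V) = V/(15 + V)
y = -5584/23 (y = -698/((-23/(15 - 23))) = -698/((-23/(-8))) = -698/((-23*(-1/8))) = -698/23/8 = -698*8/23 = -5584/23 ≈ -242.78)
F(j) = -3 - I*sqrt(471)/443 (F(j) = -3 + sqrt(-247 - 224)/(-443) = -3 + sqrt(-471)*(-1/443) = -3 + (I*sqrt(471))*(-1/443) = -3 - I*sqrt(471)/443)
sqrt(F(y) - 490889) = sqrt((-3 - I*sqrt(471)/443) - 490889) = sqrt(-490892 - I*sqrt(471)/443)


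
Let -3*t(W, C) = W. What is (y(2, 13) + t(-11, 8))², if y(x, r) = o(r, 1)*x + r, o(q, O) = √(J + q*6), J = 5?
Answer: 5488/9 + 200*√83/3 ≈ 1217.1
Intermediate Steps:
t(W, C) = -W/3
o(q, O) = √(5 + 6*q) (o(q, O) = √(5 + q*6) = √(5 + 6*q))
y(x, r) = r + x*√(5 + 6*r) (y(x, r) = √(5 + 6*r)*x + r = x*√(5 + 6*r) + r = r + x*√(5 + 6*r))
(y(2, 13) + t(-11, 8))² = ((13 + 2*√(5 + 6*13)) - ⅓*(-11))² = ((13 + 2*√(5 + 78)) + 11/3)² = ((13 + 2*√83) + 11/3)² = (50/3 + 2*√83)²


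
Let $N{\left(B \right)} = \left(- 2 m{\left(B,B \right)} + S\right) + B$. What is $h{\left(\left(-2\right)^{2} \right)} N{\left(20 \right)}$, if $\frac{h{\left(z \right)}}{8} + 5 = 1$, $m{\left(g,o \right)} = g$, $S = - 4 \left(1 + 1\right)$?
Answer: $896$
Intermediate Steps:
$S = -8$ ($S = \left(-4\right) 2 = -8$)
$h{\left(z \right)} = -32$ ($h{\left(z \right)} = -40 + 8 \cdot 1 = -40 + 8 = -32$)
$N{\left(B \right)} = -8 - B$ ($N{\left(B \right)} = \left(- 2 B - 8\right) + B = \left(-8 - 2 B\right) + B = -8 - B$)
$h{\left(\left(-2\right)^{2} \right)} N{\left(20 \right)} = - 32 \left(-8 - 20\right) = \left(-32\right) \left(-28\right) = 896$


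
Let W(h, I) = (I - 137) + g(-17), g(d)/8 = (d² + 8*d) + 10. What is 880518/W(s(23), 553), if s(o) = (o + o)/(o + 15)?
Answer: 440259/860 ≈ 511.93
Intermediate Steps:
g(d) = 80 + 8*d² + 64*d (g(d) = 8*((d² + 8*d) + 10) = 8*(10 + d² + 8*d) = 80 + 8*d² + 64*d)
s(o) = 2*o/(15 + o) (s(o) = (2*o)/(15 + o) = 2*o/(15 + o))
W(h, I) = 1167 + I (W(h, I) = (I - 137) + (80 + 8*(-17)² + 64*(-17)) = (-137 + I) + (80 + 8*289 - 1088) = (-137 + I) + (80 + 2312 - 1088) = (-137 + I) + 1304 = 1167 + I)
880518/W(s(23), 553) = 880518/(1167 + 553) = 880518/1720 = 880518*(1/1720) = 440259/860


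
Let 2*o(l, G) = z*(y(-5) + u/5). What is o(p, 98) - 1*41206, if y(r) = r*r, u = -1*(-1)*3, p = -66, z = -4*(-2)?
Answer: -205518/5 ≈ -41104.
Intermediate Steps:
z = 8
u = 3 (u = 1*3 = 3)
y(r) = r**2
o(l, G) = 512/5 (o(l, G) = (8*((-5)**2 + 3/5))/2 = (8*(25 + 3*(1/5)))/2 = (8*(25 + 3/5))/2 = (8*(128/5))/2 = (1/2)*(1024/5) = 512/5)
o(p, 98) - 1*41206 = 512/5 - 1*41206 = 512/5 - 41206 = -205518/5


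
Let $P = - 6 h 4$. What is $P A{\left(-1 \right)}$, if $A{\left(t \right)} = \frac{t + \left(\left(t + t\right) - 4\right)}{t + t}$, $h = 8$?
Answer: $-672$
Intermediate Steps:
$P = -192$ ($P = \left(-6\right) 8 \cdot 4 = \left(-48\right) 4 = -192$)
$A{\left(t \right)} = \frac{-4 + 3 t}{2 t}$ ($A{\left(t \right)} = \frac{t + \left(2 t - 4\right)}{2 t} = \left(t + \left(-4 + 2 t\right)\right) \frac{1}{2 t} = \left(-4 + 3 t\right) \frac{1}{2 t} = \frac{-4 + 3 t}{2 t}$)
$P A{\left(-1 \right)} = - 192 \left(\frac{3}{2} - \frac{2}{-1}\right) = - 192 \left(\frac{3}{2} - -2\right) = - 192 \left(\frac{3}{2} + 2\right) = \left(-192\right) \frac{7}{2} = -672$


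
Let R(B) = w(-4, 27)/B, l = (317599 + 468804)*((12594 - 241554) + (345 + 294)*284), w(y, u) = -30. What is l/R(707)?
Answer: 4400080492794/5 ≈ 8.8002e+11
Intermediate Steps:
l = -37341560052 (l = 786403*(-228960 + 639*284) = 786403*(-228960 + 181476) = 786403*(-47484) = -37341560052)
R(B) = -30/B
l/R(707) = -37341560052/((-30/707)) = -37341560052/((-30*1/707)) = -37341560052/(-30/707) = -37341560052*(-707/30) = 4400080492794/5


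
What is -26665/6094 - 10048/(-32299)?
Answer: -800020323/196830106 ≈ -4.0645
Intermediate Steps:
-26665/6094 - 10048/(-32299) = -26665*1/6094 - 10048*(-1/32299) = -26665/6094 + 10048/32299 = -800020323/196830106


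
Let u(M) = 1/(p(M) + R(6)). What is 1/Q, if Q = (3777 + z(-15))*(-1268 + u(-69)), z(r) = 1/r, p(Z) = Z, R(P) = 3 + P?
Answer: -450/2155146487 ≈ -2.0880e-7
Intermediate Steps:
u(M) = 1/(9 + M) (u(M) = 1/(M + (3 + 6)) = 1/(M + 9) = 1/(9 + M))
Q = -2155146487/450 (Q = (3777 + 1/(-15))*(-1268 + 1/(9 - 69)) = (3777 - 1/15)*(-1268 + 1/(-60)) = 56654*(-1268 - 1/60)/15 = (56654/15)*(-76081/60) = -2155146487/450 ≈ -4.7892e+6)
1/Q = 1/(-2155146487/450) = -450/2155146487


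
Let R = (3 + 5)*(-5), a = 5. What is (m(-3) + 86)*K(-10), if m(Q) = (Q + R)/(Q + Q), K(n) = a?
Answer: 2795/6 ≈ 465.83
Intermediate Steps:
K(n) = 5
R = -40 (R = 8*(-5) = -40)
m(Q) = (-40 + Q)/(2*Q) (m(Q) = (Q - 40)/(Q + Q) = (-40 + Q)/((2*Q)) = (-40 + Q)*(1/(2*Q)) = (-40 + Q)/(2*Q))
(m(-3) + 86)*K(-10) = ((1/2)*(-40 - 3)/(-3) + 86)*5 = ((1/2)*(-1/3)*(-43) + 86)*5 = (43/6 + 86)*5 = (559/6)*5 = 2795/6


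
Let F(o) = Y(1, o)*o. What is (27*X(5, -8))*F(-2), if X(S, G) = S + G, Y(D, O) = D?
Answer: 162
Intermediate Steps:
X(S, G) = G + S
F(o) = o (F(o) = 1*o = o)
(27*X(5, -8))*F(-2) = (27*(-8 + 5))*(-2) = (27*(-3))*(-2) = -81*(-2) = 162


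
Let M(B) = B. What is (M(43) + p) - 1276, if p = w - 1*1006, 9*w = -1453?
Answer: -21604/9 ≈ -2400.4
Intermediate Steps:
w = -1453/9 (w = (⅑)*(-1453) = -1453/9 ≈ -161.44)
p = -10507/9 (p = -1453/9 - 1*1006 = -1453/9 - 1006 = -10507/9 ≈ -1167.4)
(M(43) + p) - 1276 = (43 - 10507/9) - 1276 = -10120/9 - 1276 = -21604/9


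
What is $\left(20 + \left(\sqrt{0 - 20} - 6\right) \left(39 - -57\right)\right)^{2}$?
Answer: $124816 - 213504 i \sqrt{5} \approx 1.2482 \cdot 10^{5} - 4.7741 \cdot 10^{5} i$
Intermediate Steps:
$\left(20 + \left(\sqrt{0 - 20} - 6\right) \left(39 - -57\right)\right)^{2} = \left(20 + \left(\sqrt{-20} - 6\right) \left(39 + 57\right)\right)^{2} = \left(20 + \left(2 i \sqrt{5} - 6\right) 96\right)^{2} = \left(20 + \left(-6 + 2 i \sqrt{5}\right) 96\right)^{2} = \left(20 - \left(576 - 192 i \sqrt{5}\right)\right)^{2} = \left(-556 + 192 i \sqrt{5}\right)^{2}$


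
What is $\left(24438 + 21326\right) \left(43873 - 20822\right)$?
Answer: $1054905964$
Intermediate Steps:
$\left(24438 + 21326\right) \left(43873 - 20822\right) = 45764 \cdot 23051 = 1054905964$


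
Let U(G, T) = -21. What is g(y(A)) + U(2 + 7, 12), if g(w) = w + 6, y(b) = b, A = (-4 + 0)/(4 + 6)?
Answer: -77/5 ≈ -15.400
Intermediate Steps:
A = -⅖ (A = -4/10 = -4*⅒ = -⅖ ≈ -0.40000)
g(w) = 6 + w
g(y(A)) + U(2 + 7, 12) = (6 - ⅖) - 21 = 28/5 - 21 = -77/5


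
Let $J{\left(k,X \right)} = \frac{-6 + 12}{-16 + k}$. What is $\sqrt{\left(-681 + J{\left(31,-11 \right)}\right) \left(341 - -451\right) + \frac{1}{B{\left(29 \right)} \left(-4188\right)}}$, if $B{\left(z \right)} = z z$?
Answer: $\frac{7 i \sqrt{1014169173031695}}{303630} \approx 734.19 i$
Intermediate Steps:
$J{\left(k,X \right)} = \frac{6}{-16 + k}$
$B{\left(z \right)} = z^{2}$
$\sqrt{\left(-681 + J{\left(31,-11 \right)}\right) \left(341 - -451\right) + \frac{1}{B{\left(29 \right)} \left(-4188\right)}} = \sqrt{\left(-681 + \frac{6}{-16 + 31}\right) \left(341 - -451\right) + \frac{1}{29^{2} \left(-4188\right)}} = \sqrt{\left(-681 + \frac{6}{15}\right) \left(341 + 451\right) + \frac{1}{841 \left(-4188\right)}} = \sqrt{\left(-681 + 6 \cdot \frac{1}{15}\right) 792 + \frac{1}{-3522108}} = \sqrt{\left(-681 + \frac{2}{5}\right) 792 - \frac{1}{3522108}} = \sqrt{\left(- \frac{3403}{5}\right) 792 - \frac{1}{3522108}} = \sqrt{- \frac{2695176}{5} - \frac{1}{3522108}} = \sqrt{- \frac{9492700951013}{17610540}} = \frac{7 i \sqrt{1014169173031695}}{303630}$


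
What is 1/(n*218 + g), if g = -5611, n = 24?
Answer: -1/379 ≈ -0.0026385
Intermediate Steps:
1/(n*218 + g) = 1/(24*218 - 5611) = 1/(5232 - 5611) = 1/(-379) = -1/379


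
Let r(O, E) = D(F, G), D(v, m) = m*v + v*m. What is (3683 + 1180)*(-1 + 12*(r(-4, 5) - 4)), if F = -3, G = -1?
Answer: 111849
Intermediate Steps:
D(v, m) = 2*m*v (D(v, m) = m*v + m*v = 2*m*v)
r(O, E) = 6 (r(O, E) = 2*(-1)*(-3) = 6)
(3683 + 1180)*(-1 + 12*(r(-4, 5) - 4)) = (3683 + 1180)*(-1 + 12*(6 - 4)) = 4863*(-1 + 12*2) = 4863*(-1 + 24) = 4863*23 = 111849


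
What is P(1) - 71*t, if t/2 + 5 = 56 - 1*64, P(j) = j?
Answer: 1847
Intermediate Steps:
t = -26 (t = -10 + 2*(56 - 1*64) = -10 + 2*(56 - 64) = -10 + 2*(-8) = -10 - 16 = -26)
P(1) - 71*t = 1 - 71*(-26) = 1 + 1846 = 1847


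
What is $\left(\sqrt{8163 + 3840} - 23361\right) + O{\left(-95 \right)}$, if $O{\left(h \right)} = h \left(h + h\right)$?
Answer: $-5311 + \sqrt{12003} \approx -5201.4$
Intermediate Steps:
$O{\left(h \right)} = 2 h^{2}$ ($O{\left(h \right)} = h 2 h = 2 h^{2}$)
$\left(\sqrt{8163 + 3840} - 23361\right) + O{\left(-95 \right)} = \left(\sqrt{8163 + 3840} - 23361\right) + 2 \left(-95\right)^{2} = \left(\sqrt{12003} - 23361\right) + 2 \cdot 9025 = \left(-23361 + \sqrt{12003}\right) + 18050 = -5311 + \sqrt{12003}$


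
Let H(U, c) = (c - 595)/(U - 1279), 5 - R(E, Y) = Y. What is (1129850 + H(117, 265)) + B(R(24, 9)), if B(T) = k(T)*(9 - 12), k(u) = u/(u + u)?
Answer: 1312884287/1162 ≈ 1.1298e+6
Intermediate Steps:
k(u) = ½ (k(u) = u/((2*u)) = u*(1/(2*u)) = ½)
R(E, Y) = 5 - Y
H(U, c) = (-595 + c)/(-1279 + U)
B(T) = -3/2 (B(T) = (9 - 12)/2 = (½)*(-3) = -3/2)
(1129850 + H(117, 265)) + B(R(24, 9)) = (1129850 + (-595 + 265)/(-1279 + 117)) - 3/2 = (1129850 - 330/(-1162)) - 3/2 = (1129850 - 1/1162*(-330)) - 3/2 = (1129850 + 165/581) - 3/2 = 656443015/581 - 3/2 = 1312884287/1162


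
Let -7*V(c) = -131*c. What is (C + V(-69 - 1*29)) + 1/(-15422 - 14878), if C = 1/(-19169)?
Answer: -1065225213269/580820700 ≈ -1834.0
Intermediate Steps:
C = -1/19169 ≈ -5.2168e-5
V(c) = 131*c/7 (V(c) = -(-131)*c/7 = 131*c/7)
(C + V(-69 - 1*29)) + 1/(-15422 - 14878) = (-1/19169 + 131*(-69 - 1*29)/7) + 1/(-15422 - 14878) = (-1/19169 + 131*(-69 - 29)/7) + 1/(-30300) = (-1/19169 + (131/7)*(-98)) - 1/30300 = (-1/19169 - 1834) - 1/30300 = -35155947/19169 - 1/30300 = -1065225213269/580820700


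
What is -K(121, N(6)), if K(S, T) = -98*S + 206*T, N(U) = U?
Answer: 10622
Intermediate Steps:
-K(121, N(6)) = -(-98*121 + 206*6) = -(-11858 + 1236) = -1*(-10622) = 10622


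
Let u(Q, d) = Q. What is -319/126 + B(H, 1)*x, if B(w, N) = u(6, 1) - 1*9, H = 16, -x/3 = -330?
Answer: -374539/126 ≈ -2972.5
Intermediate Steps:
x = 990 (x = -3*(-330) = 990)
B(w, N) = -3 (B(w, N) = 6 - 1*9 = 6 - 9 = -3)
-319/126 + B(H, 1)*x = -319/126 - 3*990 = -319*1/126 - 2970 = -319/126 - 2970 = -374539/126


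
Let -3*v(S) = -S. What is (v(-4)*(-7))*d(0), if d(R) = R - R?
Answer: 0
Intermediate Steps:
d(R) = 0
v(S) = S/3 (v(S) = -(-1)*S/3 = S/3)
(v(-4)*(-7))*d(0) = (((⅓)*(-4))*(-7))*0 = -4/3*(-7)*0 = (28/3)*0 = 0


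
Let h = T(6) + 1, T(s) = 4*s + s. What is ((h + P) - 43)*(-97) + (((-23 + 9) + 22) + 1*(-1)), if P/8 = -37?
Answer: 29883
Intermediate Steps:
P = -296 (P = 8*(-37) = -296)
T(s) = 5*s
h = 31 (h = 5*6 + 1 = 30 + 1 = 31)
((h + P) - 43)*(-97) + (((-23 + 9) + 22) + 1*(-1)) = ((31 - 296) - 43)*(-97) + (((-23 + 9) + 22) + 1*(-1)) = (-265 - 43)*(-97) + ((-14 + 22) - 1) = -308*(-97) + (8 - 1) = 29876 + 7 = 29883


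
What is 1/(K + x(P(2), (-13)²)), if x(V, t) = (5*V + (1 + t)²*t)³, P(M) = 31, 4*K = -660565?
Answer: 4/466074111802410864935 ≈ 8.5823e-21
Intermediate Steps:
K = -660565/4 (K = (¼)*(-660565) = -660565/4 ≈ -1.6514e+5)
x(V, t) = (5*V + t*(1 + t)²)³
1/(K + x(P(2), (-13)²)) = 1/(-660565/4 + (5*31 + (-13)²*(1 + (-13)²)²)³) = 1/(-660565/4 + (155 + 169*(1 + 169)²)³) = 1/(-660565/4 + (155 + 169*170²)³) = 1/(-660565/4 + (155 + 169*28900)³) = 1/(-660565/4 + (155 + 4884100)³) = 1/(-660565/4 + 4884255³) = 1/(-660565/4 + 116518527950602881375) = 1/(466074111802410864935/4) = 4/466074111802410864935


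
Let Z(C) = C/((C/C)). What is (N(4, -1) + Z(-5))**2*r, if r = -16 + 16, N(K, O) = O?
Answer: 0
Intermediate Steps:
Z(C) = C (Z(C) = C/1 = C*1 = C)
r = 0
(N(4, -1) + Z(-5))**2*r = (-1 - 5)**2*0 = (-6)**2*0 = 36*0 = 0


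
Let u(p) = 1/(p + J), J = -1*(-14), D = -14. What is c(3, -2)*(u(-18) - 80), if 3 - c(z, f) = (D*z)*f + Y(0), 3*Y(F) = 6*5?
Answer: 29211/4 ≈ 7302.8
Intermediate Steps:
Y(F) = 10 (Y(F) = (6*5)/3 = (⅓)*30 = 10)
c(z, f) = -7 + 14*f*z (c(z, f) = 3 - ((-14*z)*f + 10) = 3 - (-14*f*z + 10) = 3 - (10 - 14*f*z) = 3 + (-10 + 14*f*z) = -7 + 14*f*z)
J = 14
u(p) = 1/(14 + p) (u(p) = 1/(p + 14) = 1/(14 + p))
c(3, -2)*(u(-18) - 80) = (-7 + 14*(-2)*3)*(1/(14 - 18) - 80) = (-7 - 84)*(1/(-4) - 80) = -91*(-¼ - 80) = -91*(-321/4) = 29211/4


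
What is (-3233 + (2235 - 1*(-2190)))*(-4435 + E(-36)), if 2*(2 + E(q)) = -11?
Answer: -5295460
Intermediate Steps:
E(q) = -15/2 (E(q) = -2 + (½)*(-11) = -2 - 11/2 = -15/2)
(-3233 + (2235 - 1*(-2190)))*(-4435 + E(-36)) = (-3233 + (2235 - 1*(-2190)))*(-4435 - 15/2) = (-3233 + (2235 + 2190))*(-8885/2) = (-3233 + 4425)*(-8885/2) = 1192*(-8885/2) = -5295460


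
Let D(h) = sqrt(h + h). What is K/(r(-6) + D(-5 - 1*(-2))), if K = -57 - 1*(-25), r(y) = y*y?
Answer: -192/217 + 16*I*sqrt(6)/651 ≈ -0.88479 + 0.060203*I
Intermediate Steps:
r(y) = y**2
K = -32 (K = -57 + 25 = -32)
D(h) = sqrt(2)*sqrt(h) (D(h) = sqrt(2*h) = sqrt(2)*sqrt(h))
K/(r(-6) + D(-5 - 1*(-2))) = -32/((-6)**2 + sqrt(2)*sqrt(-5 - 1*(-2))) = -32/(36 + sqrt(2)*sqrt(-5 + 2)) = -32/(36 + sqrt(2)*sqrt(-3)) = -32/(36 + sqrt(2)*(I*sqrt(3))) = -32/(36 + I*sqrt(6))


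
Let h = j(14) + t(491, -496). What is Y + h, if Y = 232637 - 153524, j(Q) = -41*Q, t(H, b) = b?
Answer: 78043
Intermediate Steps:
Y = 79113
h = -1070 (h = -41*14 - 496 = -574 - 496 = -1070)
Y + h = 79113 - 1070 = 78043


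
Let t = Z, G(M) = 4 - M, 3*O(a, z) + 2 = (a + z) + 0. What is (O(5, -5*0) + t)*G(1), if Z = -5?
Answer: -12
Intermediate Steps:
O(a, z) = -⅔ + a/3 + z/3 (O(a, z) = -⅔ + ((a + z) + 0)/3 = -⅔ + (a + z)/3 = -⅔ + (a/3 + z/3) = -⅔ + a/3 + z/3)
t = -5
(O(5, -5*0) + t)*G(1) = ((-⅔ + (⅓)*5 + (-5*0)/3) - 5)*(4 - 1*1) = ((-⅔ + 5/3 + (⅓)*0) - 5)*(4 - 1) = ((-⅔ + 5/3 + 0) - 5)*3 = (1 - 5)*3 = -4*3 = -12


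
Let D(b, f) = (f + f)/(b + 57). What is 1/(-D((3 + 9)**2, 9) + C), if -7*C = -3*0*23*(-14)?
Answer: -67/6 ≈ -11.167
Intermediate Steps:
D(b, f) = 2*f/(57 + b) (D(b, f) = (2*f)/(57 + b) = 2*f/(57 + b))
C = 0 (C = -(-3)*(0*23)*(-14)/7 = -(-3)*0*(-14)/7 = -(-3)*0/7 = -1/7*0 = 0)
1/(-D((3 + 9)**2, 9) + C) = 1/(-2*9/(57 + (3 + 9)**2) + 0) = 1/(-2*9/(57 + 12**2) + 0) = 1/(-2*9/(57 + 144) + 0) = 1/(-2*9/201 + 0) = 1/(-1*6/67 + 0) = 1/(-6/67 + 0) = 1/(-6/67) = -67/6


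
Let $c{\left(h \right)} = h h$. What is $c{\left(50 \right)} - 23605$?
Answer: $-21105$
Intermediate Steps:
$c{\left(h \right)} = h^{2}$
$c{\left(50 \right)} - 23605 = 50^{2} - 23605 = 2500 - 23605 = -21105$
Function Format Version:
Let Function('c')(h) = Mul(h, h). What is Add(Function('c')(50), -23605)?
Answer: -21105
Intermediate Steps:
Function('c')(h) = Pow(h, 2)
Add(Function('c')(50), -23605) = Add(Pow(50, 2), -23605) = Add(2500, -23605) = -21105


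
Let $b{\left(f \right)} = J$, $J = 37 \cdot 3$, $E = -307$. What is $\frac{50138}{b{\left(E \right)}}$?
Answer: $\frac{50138}{111} \approx 451.69$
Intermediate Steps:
$J = 111$
$b{\left(f \right)} = 111$
$\frac{50138}{b{\left(E \right)}} = \frac{50138}{111}$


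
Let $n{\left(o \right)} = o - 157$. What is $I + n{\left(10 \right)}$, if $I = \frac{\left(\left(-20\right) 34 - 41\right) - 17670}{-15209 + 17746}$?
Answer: $- \frac{391330}{2537} \approx -154.25$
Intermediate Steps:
$n{\left(o \right)} = -157 + o$
$I = - \frac{18391}{2537}$ ($I = \frac{\left(-680 - 41\right) - 17670}{2537} = \left(-721 - 17670\right) \frac{1}{2537} = \left(-18391\right) \frac{1}{2537} = - \frac{18391}{2537} \approx -7.2491$)
$I + n{\left(10 \right)} = - \frac{18391}{2537} + \left(-157 + 10\right) = - \frac{18391}{2537} - 147 = - \frac{391330}{2537}$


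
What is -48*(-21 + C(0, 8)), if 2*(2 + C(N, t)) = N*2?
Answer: 1104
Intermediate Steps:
C(N, t) = -2 + N (C(N, t) = -2 + (N*2)/2 = -2 + (2*N)/2 = -2 + N)
-48*(-21 + C(0, 8)) = -48*(-21 + (-2 + 0)) = -48*(-21 - 2) = -48*(-23) = 1104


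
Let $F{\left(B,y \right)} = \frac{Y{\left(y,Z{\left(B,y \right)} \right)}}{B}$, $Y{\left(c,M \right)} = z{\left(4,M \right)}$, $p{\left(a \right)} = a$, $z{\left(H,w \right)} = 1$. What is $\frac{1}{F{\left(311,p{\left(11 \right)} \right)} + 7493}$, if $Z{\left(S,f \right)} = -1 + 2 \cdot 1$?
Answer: $\frac{311}{2330324} \approx 0.00013346$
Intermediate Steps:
$Z{\left(S,f \right)} = 1$ ($Z{\left(S,f \right)} = -1 + 2 = 1$)
$Y{\left(c,M \right)} = 1$
$F{\left(B,y \right)} = \frac{1}{B}$ ($F{\left(B,y \right)} = 1 \frac{1}{B} = \frac{1}{B}$)
$\frac{1}{F{\left(311,p{\left(11 \right)} \right)} + 7493} = \frac{1}{\frac{1}{311} + 7493} = \frac{1}{\frac{2330324}{311}} = \frac{311}{2330324}$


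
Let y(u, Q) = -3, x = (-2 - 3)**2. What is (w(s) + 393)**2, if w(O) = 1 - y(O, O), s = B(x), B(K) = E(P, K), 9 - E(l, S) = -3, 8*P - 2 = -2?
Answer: 157609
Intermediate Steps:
P = 0 (P = 1/4 + (1/8)*(-2) = 1/4 - 1/4 = 0)
E(l, S) = 12 (E(l, S) = 9 - 1*(-3) = 9 + 3 = 12)
x = 25 (x = (-5)**2 = 25)
B(K) = 12
s = 12
w(O) = 4 (w(O) = 1 - 1*(-3) = 1 + 3 = 4)
(w(s) + 393)**2 = (4 + 393)**2 = 397**2 = 157609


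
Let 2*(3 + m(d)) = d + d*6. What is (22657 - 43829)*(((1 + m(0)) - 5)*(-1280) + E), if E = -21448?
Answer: 264395936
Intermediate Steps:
m(d) = -3 + 7*d/2 (m(d) = -3 + (d + d*6)/2 = -3 + (d + 6*d)/2 = -3 + (7*d)/2 = -3 + 7*d/2)
(22657 - 43829)*(((1 + m(0)) - 5)*(-1280) + E) = (22657 - 43829)*(((1 + (-3 + (7/2)*0)) - 5)*(-1280) - 21448) = -21172*(((1 + (-3 + 0)) - 5)*(-1280) - 21448) = -21172*(((1 - 3) - 5)*(-1280) - 21448) = -21172*((-2 - 5)*(-1280) - 21448) = -21172*(-7*(-1280) - 21448) = -21172*(8960 - 21448) = -21172*(-12488) = 264395936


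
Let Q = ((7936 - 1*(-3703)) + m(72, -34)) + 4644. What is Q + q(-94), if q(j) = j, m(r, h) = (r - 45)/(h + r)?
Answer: 615209/38 ≈ 16190.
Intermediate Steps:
m(r, h) = (-45 + r)/(h + r)
Q = 618781/38 (Q = ((7936 - 1*(-3703)) + (-45 + 72)/(-34 + 72)) + 4644 = ((7936 + 3703) + 27/38) + 4644 = (11639 + (1/38)*27) + 4644 = (11639 + 27/38) + 4644 = 442309/38 + 4644 = 618781/38 ≈ 16284.)
Q + q(-94) = 618781/38 - 94 = 615209/38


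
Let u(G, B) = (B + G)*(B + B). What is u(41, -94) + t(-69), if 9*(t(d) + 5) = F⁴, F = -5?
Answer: 90256/9 ≈ 10028.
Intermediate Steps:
u(G, B) = 2*B*(B + G) (u(G, B) = (B + G)*(2*B) = 2*B*(B + G))
t(d) = 580/9 (t(d) = -5 + (⅑)*(-5)⁴ = -5 + (⅑)*625 = -5 + 625/9 = 580/9)
u(41, -94) + t(-69) = 2*(-94)*(-94 + 41) + 580/9 = 2*(-94)*(-53) + 580/9 = 9964 + 580/9 = 90256/9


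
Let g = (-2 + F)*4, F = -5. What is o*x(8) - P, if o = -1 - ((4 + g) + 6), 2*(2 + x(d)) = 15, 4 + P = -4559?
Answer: 9313/2 ≈ 4656.5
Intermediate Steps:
P = -4563 (P = -4 - 4559 = -4563)
g = -28 (g = (-2 - 5)*4 = -7*4 = -28)
x(d) = 11/2 (x(d) = -2 + (½)*15 = -2 + 15/2 = 11/2)
o = 17 (o = -1 - ((4 - 28) + 6) = -1 - (-24 + 6) = -1 - 1*(-18) = -1 + 18 = 17)
o*x(8) - P = 17*(11/2) - 1*(-4563) = 187/2 + 4563 = 9313/2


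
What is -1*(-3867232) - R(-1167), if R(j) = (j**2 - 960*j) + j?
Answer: 1386190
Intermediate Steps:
R(j) = j**2 - 959*j
-1*(-3867232) - R(-1167) = -1*(-3867232) - (-1167)*(-959 - 1167) = 3867232 - (-1167)*(-2126) = 3867232 - 1*2481042 = 3867232 - 2481042 = 1386190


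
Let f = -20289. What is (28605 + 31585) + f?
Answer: 39901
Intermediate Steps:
(28605 + 31585) + f = (28605 + 31585) - 20289 = 60190 - 20289 = 39901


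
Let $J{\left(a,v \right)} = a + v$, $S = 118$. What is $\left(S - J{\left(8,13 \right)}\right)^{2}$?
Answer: $9409$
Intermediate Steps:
$\left(S - J{\left(8,13 \right)}\right)^{2} = \left(118 - \left(8 + 13\right)\right)^{2} = \left(118 - 21\right)^{2} = 97^{2} = 9409$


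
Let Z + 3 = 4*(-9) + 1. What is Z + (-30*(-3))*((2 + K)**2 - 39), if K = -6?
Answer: -2108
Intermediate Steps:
Z = -38 (Z = -3 + (4*(-9) + 1) = -3 + (-36 + 1) = -3 - 35 = -38)
Z + (-30*(-3))*((2 + K)**2 - 39) = -38 + (-30*(-3))*((2 - 6)**2 - 39) = -38 + 90*((-4)**2 - 39) = -38 + 90*(16 - 39) = -38 + 90*(-23) = -38 - 2070 = -2108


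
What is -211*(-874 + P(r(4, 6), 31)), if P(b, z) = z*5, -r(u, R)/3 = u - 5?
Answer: 151709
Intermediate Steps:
r(u, R) = 15 - 3*u (r(u, R) = -3*(u - 5) = -3*(-5 + u) = 15 - 3*u)
P(b, z) = 5*z
-211*(-874 + P(r(4, 6), 31)) = -211*(-874 + 5*31) = -211*(-874 + 155) = -211*(-719) = 151709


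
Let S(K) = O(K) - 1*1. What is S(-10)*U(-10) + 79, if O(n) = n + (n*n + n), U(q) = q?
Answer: -711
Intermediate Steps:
O(n) = n² + 2*n (O(n) = n + (n² + n) = n + (n + n²) = n² + 2*n)
S(K) = -1 + K*(2 + K) (S(K) = K*(2 + K) - 1*1 = K*(2 + K) - 1 = -1 + K*(2 + K))
S(-10)*U(-10) + 79 = (-1 - 10*(2 - 10))*(-10) + 79 = (-1 - 10*(-8))*(-10) + 79 = (-1 + 80)*(-10) + 79 = 79*(-10) + 79 = -790 + 79 = -711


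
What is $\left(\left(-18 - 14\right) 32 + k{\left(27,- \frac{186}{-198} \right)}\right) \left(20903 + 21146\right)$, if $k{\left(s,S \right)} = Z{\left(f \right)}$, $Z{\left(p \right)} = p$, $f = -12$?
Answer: $-43562764$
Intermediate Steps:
$k{\left(s,S \right)} = -12$
$\left(\left(-18 - 14\right) 32 + k{\left(27,- \frac{186}{-198} \right)}\right) \left(20903 + 21146\right) = \left(\left(-18 - 14\right) 32 - 12\right) \left(20903 + 21146\right) = \left(\left(-32\right) 32 - 12\right) 42049 = \left(-1024 - 12\right) 42049 = \left(-1036\right) 42049 = -43562764$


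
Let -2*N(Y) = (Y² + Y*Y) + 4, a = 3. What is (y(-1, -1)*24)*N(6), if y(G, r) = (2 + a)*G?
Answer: 4560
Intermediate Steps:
N(Y) = -2 - Y² (N(Y) = -((Y² + Y*Y) + 4)/2 = -((Y² + Y²) + 4)/2 = -(2*Y² + 4)/2 = -(4 + 2*Y²)/2 = -2 - Y²)
y(G, r) = 5*G (y(G, r) = (2 + 3)*G = 5*G)
(y(-1, -1)*24)*N(6) = ((5*(-1))*24)*(-2 - 1*6²) = (-5*24)*(-2 - 1*36) = -120*(-2 - 36) = -120*(-38) = 4560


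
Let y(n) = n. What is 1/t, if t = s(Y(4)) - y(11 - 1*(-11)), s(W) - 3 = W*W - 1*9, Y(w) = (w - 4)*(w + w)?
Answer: -1/28 ≈ -0.035714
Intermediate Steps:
Y(w) = 2*w*(-4 + w) (Y(w) = (-4 + w)*(2*w) = 2*w*(-4 + w))
s(W) = -6 + W² (s(W) = 3 + (W*W - 1*9) = 3 + (W² - 9) = 3 + (-9 + W²) = -6 + W²)
t = -28 (t = (-6 + (2*4*(-4 + 4))²) - (11 - 1*(-11)) = (-6 + (2*4*0)²) - (11 + 11) = (-6 + 0²) - 1*22 = (-6 + 0) - 22 = -6 - 22 = -28)
1/t = 1/(-28) = -1/28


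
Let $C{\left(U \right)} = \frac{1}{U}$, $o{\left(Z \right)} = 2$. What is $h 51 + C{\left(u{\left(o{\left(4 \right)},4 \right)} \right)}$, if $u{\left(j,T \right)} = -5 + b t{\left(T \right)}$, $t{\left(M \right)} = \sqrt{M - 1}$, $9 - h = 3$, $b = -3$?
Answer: $\frac{617}{2} - \frac{3 \sqrt{3}}{2} \approx 305.9$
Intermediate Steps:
$h = 6$ ($h = 9 - 3 = 6$)
$t{\left(M \right)} = \sqrt{-1 + M}$
$u{\left(j,T \right)} = -5 - 3 \sqrt{-1 + T}$
$h 51 + C{\left(u{\left(o{\left(4 \right)},4 \right)} \right)} = 6 \cdot 51 + \frac{1}{-5 - 3 \sqrt{-1 + 4}} = 306 + \frac{1}{-5 - 3 \sqrt{3}}$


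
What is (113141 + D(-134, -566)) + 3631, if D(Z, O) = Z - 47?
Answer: 116591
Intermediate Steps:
D(Z, O) = -47 + Z
(113141 + D(-134, -566)) + 3631 = (113141 + (-47 - 134)) + 3631 = (113141 - 181) + 3631 = 112960 + 3631 = 116591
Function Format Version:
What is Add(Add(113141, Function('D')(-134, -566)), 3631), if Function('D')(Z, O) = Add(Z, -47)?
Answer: 116591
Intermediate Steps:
Function('D')(Z, O) = Add(-47, Z)
Add(Add(113141, Function('D')(-134, -566)), 3631) = Add(Add(113141, Add(-47, -134)), 3631) = Add(Add(113141, -181), 3631) = Add(112960, 3631) = 116591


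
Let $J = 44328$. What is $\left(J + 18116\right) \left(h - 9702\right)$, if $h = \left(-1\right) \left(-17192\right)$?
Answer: $467705560$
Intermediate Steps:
$h = 17192$
$\left(J + 18116\right) \left(h - 9702\right) = \left(44328 + 18116\right) \left(17192 - 9702\right) = 62444 \left(17192 - 9702\right) = 62444 \cdot 7490 = 467705560$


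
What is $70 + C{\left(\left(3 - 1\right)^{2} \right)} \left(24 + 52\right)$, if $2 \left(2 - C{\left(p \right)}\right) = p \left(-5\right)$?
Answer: $982$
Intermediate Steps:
$C{\left(p \right)} = 2 + \frac{5 p}{2}$ ($C{\left(p \right)} = 2 - \frac{p \left(-5\right)}{2} = 2 - \frac{\left(-5\right) p}{2} = 2 + \frac{5 p}{2}$)
$70 + C{\left(\left(3 - 1\right)^{2} \right)} \left(24 + 52\right) = 70 + \left(2 + \frac{5 \left(3 - 1\right)^{2}}{2}\right) \left(24 + 52\right) = 70 + \left(2 + \frac{5 \cdot 2^{2}}{2}\right) 76 = 70 + \left(2 + \frac{5}{2} \cdot 4\right) 76 = 70 + \left(2 + 10\right) 76 = 70 + 12 \cdot 76 = 70 + 912 = 982$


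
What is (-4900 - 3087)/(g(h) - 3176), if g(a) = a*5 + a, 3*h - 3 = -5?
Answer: 7987/3180 ≈ 2.5116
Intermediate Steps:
h = -⅔ (h = 1 + (⅓)*(-5) = 1 - 5/3 = -⅔ ≈ -0.66667)
g(a) = 6*a (g(a) = 5*a + a = 6*a)
(-4900 - 3087)/(g(h) - 3176) = (-4900 - 3087)/(6*(-⅔) - 3176) = -7987/(-4 - 3176) = -7987/(-3180) = -7987*(-1/3180) = 7987/3180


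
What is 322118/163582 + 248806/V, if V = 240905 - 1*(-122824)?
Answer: 78931920557/29749758639 ≈ 2.6532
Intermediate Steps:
V = 363729 (V = 240905 + 122824 = 363729)
322118/163582 + 248806/V = 322118/163582 + 248806/363729 = 322118*(1/163582) + 248806*(1/363729) = 161059/81791 + 248806/363729 = 78931920557/29749758639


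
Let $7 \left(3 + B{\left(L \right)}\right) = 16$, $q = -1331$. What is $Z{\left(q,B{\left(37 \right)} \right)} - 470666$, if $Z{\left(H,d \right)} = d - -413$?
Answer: $- \frac{3291776}{7} \approx -4.7025 \cdot 10^{5}$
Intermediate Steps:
$B{\left(L \right)} = - \frac{5}{7}$ ($B{\left(L \right)} = -3 + \frac{1}{7} \cdot 16 = -3 + \frac{16}{7} = - \frac{5}{7}$)
$Z{\left(H,d \right)} = 413 + d$ ($Z{\left(H,d \right)} = d + 413 = 413 + d$)
$Z{\left(q,B{\left(37 \right)} \right)} - 470666 = \left(413 - \frac{5}{7}\right) - 470666 = \frac{2886}{7} - 470666 = - \frac{3291776}{7}$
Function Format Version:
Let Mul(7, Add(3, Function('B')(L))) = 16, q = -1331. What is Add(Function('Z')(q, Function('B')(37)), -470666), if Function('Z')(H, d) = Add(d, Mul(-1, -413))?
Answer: Rational(-3291776, 7) ≈ -4.7025e+5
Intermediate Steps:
Function('B')(L) = Rational(-5, 7) (Function('B')(L) = Add(-3, Mul(Rational(1, 7), 16)) = Add(-3, Rational(16, 7)) = Rational(-5, 7))
Function('Z')(H, d) = Add(413, d) (Function('Z')(H, d) = Add(d, 413) = Add(413, d))
Add(Function('Z')(q, Function('B')(37)), -470666) = Add(Add(413, Rational(-5, 7)), -470666) = Add(Rational(2886, 7), -470666) = Rational(-3291776, 7)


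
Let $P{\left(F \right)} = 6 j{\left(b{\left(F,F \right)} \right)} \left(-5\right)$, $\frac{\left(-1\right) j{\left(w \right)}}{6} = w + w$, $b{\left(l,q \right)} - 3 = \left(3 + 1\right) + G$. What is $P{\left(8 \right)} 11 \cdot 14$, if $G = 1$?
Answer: $443520$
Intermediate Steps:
$b{\left(l,q \right)} = 8$ ($b{\left(l,q \right)} = 3 + \left(\left(3 + 1\right) + 1\right) = 3 + \left(4 + 1\right) = 3 + 5 = 8$)
$j{\left(w \right)} = - 12 w$ ($j{\left(w \right)} = - 6 \left(w + w\right) = - 6 \cdot 2 w = - 12 w$)
$P{\left(F \right)} = 2880$ ($P{\left(F \right)} = 6 \left(\left(-12\right) 8\right) \left(-5\right) = 6 \left(-96\right) \left(-5\right) = \left(-576\right) \left(-5\right) = 2880$)
$P{\left(8 \right)} 11 \cdot 14 = 2880 \cdot 11 \cdot 14 = 31680 \cdot 14 = 443520$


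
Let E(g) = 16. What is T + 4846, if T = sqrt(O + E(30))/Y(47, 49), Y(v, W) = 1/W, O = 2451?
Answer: 4846 + 49*sqrt(2467) ≈ 7279.8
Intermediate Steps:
T = 49*sqrt(2467) (T = sqrt(2451 + 16)/(1/49) = sqrt(2467)/(1/49) = sqrt(2467)*49 = 49*sqrt(2467) ≈ 2433.8)
T + 4846 = 49*sqrt(2467) + 4846 = 4846 + 49*sqrt(2467)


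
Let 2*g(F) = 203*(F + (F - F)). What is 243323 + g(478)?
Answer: 291840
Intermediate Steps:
g(F) = 203*F/2 (g(F) = (203*(F + (F - F)))/2 = (203*(F + 0))/2 = (203*F)/2 = 203*F/2)
243323 + g(478) = 243323 + (203/2)*478 = 243323 + 48517 = 291840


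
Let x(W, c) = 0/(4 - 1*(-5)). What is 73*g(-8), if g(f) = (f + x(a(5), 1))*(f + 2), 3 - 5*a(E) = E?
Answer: 3504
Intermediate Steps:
a(E) = ⅗ - E/5
x(W, c) = 0 (x(W, c) = 0/(4 + 5) = 0/9 = 0*(⅑) = 0)
g(f) = f*(2 + f) (g(f) = (f + 0)*(f + 2) = f*(2 + f))
73*g(-8) = 73*(-8*(2 - 8)) = 73*(-8*(-6)) = 73*48 = 3504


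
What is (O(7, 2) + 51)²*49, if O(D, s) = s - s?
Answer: 127449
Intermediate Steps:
O(D, s) = 0
(O(7, 2) + 51)²*49 = (0 + 51)²*49 = 51²*49 = 2601*49 = 127449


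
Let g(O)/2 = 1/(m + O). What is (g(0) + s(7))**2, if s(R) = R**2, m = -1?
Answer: 2209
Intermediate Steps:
g(O) = 2/(-1 + O)
(g(0) + s(7))**2 = (2/(-1 + 0) + 7**2)**2 = (2/(-1) + 49)**2 = (2*(-1) + 49)**2 = (-2 + 49)**2 = 47**2 = 2209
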